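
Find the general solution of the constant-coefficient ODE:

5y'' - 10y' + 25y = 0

Characteristic equation: 5r² - 10r + 25 = 0
Divide by 5: r² - 2r + 5 = 0
Roots: r = 1 ± 2i (complex conjugates)
General solution: y = e^x(C₁cos(2x) + C₂sin(2x))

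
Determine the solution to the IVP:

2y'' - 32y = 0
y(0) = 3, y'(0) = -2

General solution: y = C₁e^(4x) + C₂e^(-4x)
Applying ICs: C₁ = 5/4, C₂ = 7/4
Particular solution: y = (5/4)e^(4x) + (7/4)e^(-4x)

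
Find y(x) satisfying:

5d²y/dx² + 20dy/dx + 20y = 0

Characteristic equation: 5r² + 20r + 20 = 0
Divide by 5: r² + 4r + 4 = 0
Factored: (r + 2)² = 0
Repeated root: r = -2
General solution: y = (C₁ + C₂x)e^(-2x)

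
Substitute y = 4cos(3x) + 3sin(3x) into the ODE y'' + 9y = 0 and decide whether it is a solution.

Verification:
y'' = -36cos(3x) - 27sin(3x)
y'' + 9y = 0 ✓

Yes, it is a solution.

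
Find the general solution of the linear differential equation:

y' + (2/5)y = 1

Using integrating factor method:

General solution: y = 5/2 + Ce^(-2x/5)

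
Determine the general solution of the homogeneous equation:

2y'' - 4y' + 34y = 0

Characteristic equation: 2r² - 4r + 34 = 0
Divide by 2: r² - 2r + 17 = 0
Roots: r = 1 ± 4i (complex conjugates)
General solution: y = e^x(C₁cos(4x) + C₂sin(4x))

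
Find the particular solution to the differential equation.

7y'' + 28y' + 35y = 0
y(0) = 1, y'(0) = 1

General solution: y = e^(-2x)(C₁cos(x) + C₂sin(x))
Complex roots r = -2 ± i
Applying ICs: C₁ = 1, C₂ = 3
Particular solution: y = e^(-2x)(cos(x) + 3sin(x))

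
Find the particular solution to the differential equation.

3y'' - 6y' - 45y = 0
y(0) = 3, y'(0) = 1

General solution: y = C₁e^(5x) + C₂e^(-3x)
Applying ICs: C₁ = 5/4, C₂ = 7/4
Particular solution: y = (5/4)e^(5x) + (7/4)e^(-3x)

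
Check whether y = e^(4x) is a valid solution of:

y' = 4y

Verification:
y = e^(4x)
y' = 4e^(4x)
4y = 4e^(4x)
y' = 4y ✓

Yes, it is a solution.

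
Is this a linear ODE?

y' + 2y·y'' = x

No. Nonlinear (y·y'' term)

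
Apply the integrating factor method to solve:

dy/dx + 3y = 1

Using integrating factor method:

General solution: y = 1/3 + Ce^(-3x)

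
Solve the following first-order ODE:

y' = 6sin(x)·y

Separating variables and integrating:
ln|y| = -6cos(x) + C

General solution: y = Ce^(-6cos(x))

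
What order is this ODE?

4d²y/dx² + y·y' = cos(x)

The order is 2 (highest derivative is of order 2).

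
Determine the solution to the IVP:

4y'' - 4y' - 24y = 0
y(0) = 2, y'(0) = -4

General solution: y = C₁e^(3x) + C₂e^(-2x)
Applying ICs: C₁ = 0, C₂ = 2
Particular solution: y = 2e^(-2x)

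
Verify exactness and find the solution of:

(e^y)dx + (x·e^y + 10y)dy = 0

Verify exactness: ∂M/∂y = ∂N/∂x ✓
Find F(x,y) such that ∂F/∂x = M, ∂F/∂y = N
Solution: x·e^y + 5y² = C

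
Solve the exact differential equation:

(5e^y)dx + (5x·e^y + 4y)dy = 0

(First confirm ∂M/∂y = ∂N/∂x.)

Verify exactness: ∂M/∂y = ∂N/∂x ✓
Find F(x,y) such that ∂F/∂x = M, ∂F/∂y = N
Solution: 5x·e^y + 2y² = C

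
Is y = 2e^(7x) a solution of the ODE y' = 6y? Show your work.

Verification:
y = 2e^(7x)
y' = 14e^(7x)
But 6y = 12e^(7x)
y' ≠ 6y — the derivative does not match

No, it is not a solution.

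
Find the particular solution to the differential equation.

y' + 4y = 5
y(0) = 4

General solution: y = 5/4 + Ce^(-4x)
Applying y(0) = 4: C = 4 - 5/4 = 11/4
Particular solution: y = 5/4 + (11/4)e^(-4x)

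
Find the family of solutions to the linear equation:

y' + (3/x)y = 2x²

Using integrating factor method:

General solution: y = (1/3)x^3 + Cx^(-3)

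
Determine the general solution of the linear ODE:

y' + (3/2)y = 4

Using integrating factor method:

General solution: y = 8/3 + Ce^(-3x/2)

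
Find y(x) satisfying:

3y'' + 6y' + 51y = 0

Characteristic equation: 3r² + 6r + 51 = 0
Divide by 3: r² + 2r + 17 = 0
Roots: r = -1 ± 4i (complex conjugates)
General solution: y = e^(-x)(C₁cos(4x) + C₂sin(4x))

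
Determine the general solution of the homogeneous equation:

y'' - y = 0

Characteristic equation: r² - 1 = 0
Roots: r = 1, -1 (distinct real)
General solution: y = C₁e^x + C₂e^(-x)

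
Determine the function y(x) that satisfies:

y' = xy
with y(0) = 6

General solution: y = Ce^(x²/2)
Applying IC y(0) = 6:
Particular solution: y = 6e^(x²/2)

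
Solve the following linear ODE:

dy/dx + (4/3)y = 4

Using integrating factor method:

General solution: y = 3 + Ce^(-4x/3)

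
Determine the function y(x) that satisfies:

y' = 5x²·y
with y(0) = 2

General solution: y = Ce^(5x³/3)
Applying IC y(0) = 2:
Particular solution: y = 2e^(5x³/3)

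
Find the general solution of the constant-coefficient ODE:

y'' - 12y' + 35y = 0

Characteristic equation: r² - 12r + 35 = 0
Roots: r = 5, 7 (distinct real)
General solution: y = C₁e^(5x) + C₂e^(7x)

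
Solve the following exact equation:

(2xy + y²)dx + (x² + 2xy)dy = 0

Verify exactness: ∂M/∂y = ∂N/∂x ✓
Find F(x,y) such that ∂F/∂x = M, ∂F/∂y = N
Solution: x²y + xy² = C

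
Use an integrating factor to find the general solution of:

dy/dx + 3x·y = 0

Using integrating factor method:

General solution: y = Ce^(-3x^2/2)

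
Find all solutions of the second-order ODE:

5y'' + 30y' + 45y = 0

Characteristic equation: 5r² + 30r + 45 = 0
Divide by 5: r² + 6r + 9 = 0
Factored: (r + 3)² = 0
Repeated root: r = -3
General solution: y = (C₁ + C₂x)e^(-3x)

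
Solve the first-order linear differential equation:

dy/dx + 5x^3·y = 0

Using integrating factor method:

General solution: y = Ce^(-5x^4/4)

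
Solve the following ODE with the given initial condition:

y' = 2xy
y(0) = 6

General solution: y = Ce^(x²)
Applying IC y(0) = 6:
Particular solution: y = 6e^(x²)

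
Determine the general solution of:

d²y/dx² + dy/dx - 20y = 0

Characteristic equation: r² + r - 20 = 0
Roots: r = 4, -5 (distinct real)
General solution: y = C₁e^(4x) + C₂e^(-5x)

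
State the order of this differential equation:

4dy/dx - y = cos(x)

The order is 1 (highest derivative is of order 1).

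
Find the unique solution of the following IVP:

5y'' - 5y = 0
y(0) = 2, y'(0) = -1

General solution: y = C₁e^x + C₂e^(-x)
Applying ICs: C₁ = 1/2, C₂ = 3/2
Particular solution: y = (1/2)e^x + (3/2)e^(-x)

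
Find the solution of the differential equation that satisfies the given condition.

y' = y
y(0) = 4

General solution: y = Ce^x
Applying IC y(0) = 4:
Particular solution: y = 4e^x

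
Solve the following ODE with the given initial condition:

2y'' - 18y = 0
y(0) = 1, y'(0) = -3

General solution: y = C₁e^(3x) + C₂e^(-3x)
Applying ICs: C₁ = 0, C₂ = 1
Particular solution: y = e^(-3x)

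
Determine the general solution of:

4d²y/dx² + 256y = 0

Characteristic equation: 4r² + 256 = 0
Divide by 4: r² + 64 = 0
Roots: r = ±8i (complex conjugates)
General solution: y = C₁cos(8x) + C₂sin(8x)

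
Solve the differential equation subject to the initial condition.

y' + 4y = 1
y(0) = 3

General solution: y = 1/4 + Ce^(-4x)
Applying y(0) = 3: C = 3 - 1/4 = 11/4
Particular solution: y = 1/4 + (11/4)e^(-4x)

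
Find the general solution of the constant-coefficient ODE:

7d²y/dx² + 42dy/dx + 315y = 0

Characteristic equation: 7r² + 42r + 315 = 0
Divide by 7: r² + 6r + 45 = 0
Roots: r = -3 ± 6i (complex conjugates)
General solution: y = e^(-3x)(C₁cos(6x) + C₂sin(6x))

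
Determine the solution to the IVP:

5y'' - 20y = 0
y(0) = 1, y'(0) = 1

General solution: y = C₁e^(2x) + C₂e^(-2x)
Applying ICs: C₁ = 3/4, C₂ = 1/4
Particular solution: y = (3/4)e^(2x) + (1/4)e^(-2x)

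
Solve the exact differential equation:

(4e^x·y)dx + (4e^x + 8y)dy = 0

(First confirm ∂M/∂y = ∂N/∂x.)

Verify exactness: ∂M/∂y = ∂N/∂x ✓
Find F(x,y) such that ∂F/∂x = M, ∂F/∂y = N
Solution: 4e^x·y + 4y² = C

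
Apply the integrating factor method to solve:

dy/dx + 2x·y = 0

Using integrating factor method:

General solution: y = Ce^(-x^2)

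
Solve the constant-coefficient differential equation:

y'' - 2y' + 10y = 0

Characteristic equation: r² - 2r + 10 = 0
Roots: r = 1 ± 3i (complex conjugates)
General solution: y = e^x(C₁cos(3x) + C₂sin(3x))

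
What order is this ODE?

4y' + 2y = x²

The order is 1 (highest derivative is of order 1).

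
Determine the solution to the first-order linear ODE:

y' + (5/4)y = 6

Using integrating factor method:

General solution: y = 24/5 + Ce^(-5x/4)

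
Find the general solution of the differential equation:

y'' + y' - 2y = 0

Characteristic equation: r² + r - 2 = 0
Roots: r = 1, -2 (distinct real)
General solution: y = C₁e^x + C₂e^(-2x)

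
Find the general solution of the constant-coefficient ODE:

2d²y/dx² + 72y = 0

Characteristic equation: 2r² + 72 = 0
Divide by 2: r² + 36 = 0
Roots: r = ±6i (complex conjugates)
General solution: y = C₁cos(6x) + C₂sin(6x)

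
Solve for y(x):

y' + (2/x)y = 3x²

Using integrating factor method:

General solution: y = (3/5)x^3 + Cx^(-2)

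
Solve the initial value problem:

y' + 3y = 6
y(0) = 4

General solution: y = 2 + Ce^(-3x)
Applying y(0) = 4: C = 4 - 2 = 2
Particular solution: y = 2 + 2e^(-3x)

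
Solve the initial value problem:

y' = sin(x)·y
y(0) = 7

General solution: y = Ce^(-cos(x))
Applying IC y(0) = 7:
Particular solution: y = 7e^(1-cos(x))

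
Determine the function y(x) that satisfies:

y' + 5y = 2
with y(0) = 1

General solution: y = 2/5 + Ce^(-5x)
Applying y(0) = 1: C = 1 - 2/5 = 3/5
Particular solution: y = 2/5 + (3/5)e^(-5x)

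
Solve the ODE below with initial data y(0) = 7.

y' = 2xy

General solution: y = Ce^(x²)
Applying IC y(0) = 7:
Particular solution: y = 7e^(x²)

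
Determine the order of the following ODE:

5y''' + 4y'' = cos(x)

The order is 3 (highest derivative is of order 3).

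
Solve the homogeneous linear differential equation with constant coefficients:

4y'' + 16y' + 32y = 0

Characteristic equation: 4r² + 16r + 32 = 0
Divide by 4: r² + 4r + 8 = 0
Roots: r = -2 ± 2i (complex conjugates)
General solution: y = e^(-2x)(C₁cos(2x) + C₂sin(2x))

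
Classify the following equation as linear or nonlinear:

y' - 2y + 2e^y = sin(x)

Nonlinear (e^y is nonlinear in y)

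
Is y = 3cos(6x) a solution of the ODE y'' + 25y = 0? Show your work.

Verification:
y'' = -108cos(6x)
y'' + 25y ≠ 0 (frequency mismatch: got 36 instead of 25)

No, it is not a solution.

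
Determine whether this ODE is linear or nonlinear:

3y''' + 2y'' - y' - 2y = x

Linear (y and its derivatives appear to the first power only, no products of y terms)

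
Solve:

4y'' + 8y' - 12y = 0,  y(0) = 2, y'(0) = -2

General solution: y = C₁e^x + C₂e^(-3x)
Applying ICs: C₁ = 1, C₂ = 1
Particular solution: y = e^x + e^(-3x)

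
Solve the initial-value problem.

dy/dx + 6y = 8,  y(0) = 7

General solution: y = 4/3 + Ce^(-6x)
Applying y(0) = 7: C = 7 - 4/3 = 17/3
Particular solution: y = 4/3 + (17/3)e^(-6x)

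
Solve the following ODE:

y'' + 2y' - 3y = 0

Characteristic equation: r² + 2r - 3 = 0
Roots: r = 1, -3 (distinct real)
General solution: y = C₁e^x + C₂e^(-3x)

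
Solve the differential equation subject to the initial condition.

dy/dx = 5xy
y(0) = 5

General solution: y = Ce^(5x²/2)
Applying IC y(0) = 5:
Particular solution: y = 5e^(5x²/2)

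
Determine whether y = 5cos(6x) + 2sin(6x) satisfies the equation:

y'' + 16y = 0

Verification:
y'' = -180cos(6x) - 72sin(6x)
y'' + 16y ≠ 0 (frequency mismatch: got 36 instead of 16)

No, it is not a solution.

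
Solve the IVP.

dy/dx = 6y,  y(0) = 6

General solution: y = Ce^(6x)
Applying IC y(0) = 6:
Particular solution: y = 6e^(6x)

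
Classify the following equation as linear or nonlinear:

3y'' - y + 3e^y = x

Nonlinear (e^y is nonlinear in y)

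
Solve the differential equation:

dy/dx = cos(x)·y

Separating variables and integrating:
ln|y| = sin(x) + C

General solution: y = Ce^(sin(x))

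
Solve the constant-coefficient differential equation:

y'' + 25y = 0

Characteristic equation: r² + 25 = 0
Roots: r = ±5i (complex conjugates)
General solution: y = C₁cos(5x) + C₂sin(5x)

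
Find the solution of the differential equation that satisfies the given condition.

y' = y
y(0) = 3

General solution: y = Ce^x
Applying IC y(0) = 3:
Particular solution: y = 3e^x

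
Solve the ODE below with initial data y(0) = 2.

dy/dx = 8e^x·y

General solution: y = Ce^(8e^x)
Applying IC y(0) = 2:
Particular solution: y = 2e^(8(e^x - 1))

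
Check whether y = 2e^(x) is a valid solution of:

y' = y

Verification:
y = 2e^(x)
y' = 2e^(x)
y = 2e^(x)
y' = y ✓

Yes, it is a solution.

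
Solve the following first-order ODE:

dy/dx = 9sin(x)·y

Separating variables and integrating:
ln|y| = -9cos(x) + C

General solution: y = Ce^(-9cos(x))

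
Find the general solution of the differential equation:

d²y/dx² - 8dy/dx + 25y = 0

Characteristic equation: r² - 8r + 25 = 0
Roots: r = 4 ± 3i (complex conjugates)
General solution: y = e^(4x)(C₁cos(3x) + C₂sin(3x))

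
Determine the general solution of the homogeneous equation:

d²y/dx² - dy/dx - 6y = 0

Characteristic equation: r² - r - 6 = 0
Roots: r = 3, -2 (distinct real)
General solution: y = C₁e^(3x) + C₂e^(-2x)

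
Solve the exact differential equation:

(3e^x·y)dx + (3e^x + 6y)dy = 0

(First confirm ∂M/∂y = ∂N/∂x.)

Verify exactness: ∂M/∂y = ∂N/∂x ✓
Find F(x,y) such that ∂F/∂x = M, ∂F/∂y = N
Solution: 3e^x·y + 3y² = C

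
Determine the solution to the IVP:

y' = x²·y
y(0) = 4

General solution: y = Ce^(x³/3)
Applying IC y(0) = 4:
Particular solution: y = 4e^(x³/3)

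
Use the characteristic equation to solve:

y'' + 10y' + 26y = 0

Characteristic equation: r² + 10r + 26 = 0
Roots: r = -5 ± i (complex conjugates)
General solution: y = e^(-5x)(C₁cos(x) + C₂sin(x))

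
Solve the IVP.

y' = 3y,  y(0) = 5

General solution: y = Ce^(3x)
Applying IC y(0) = 5:
Particular solution: y = 5e^(3x)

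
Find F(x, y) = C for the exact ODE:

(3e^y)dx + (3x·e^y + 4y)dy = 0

Verify exactness: ∂M/∂y = ∂N/∂x ✓
Find F(x,y) such that ∂F/∂x = M, ∂F/∂y = N
Solution: 3x·e^y + 2y² = C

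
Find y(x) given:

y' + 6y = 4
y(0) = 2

General solution: y = 2/3 + Ce^(-6x)
Applying y(0) = 2: C = 2 - 2/3 = 4/3
Particular solution: y = 2/3 + (4/3)e^(-6x)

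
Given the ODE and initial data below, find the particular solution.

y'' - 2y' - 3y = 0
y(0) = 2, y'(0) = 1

General solution: y = C₁e^(3x) + C₂e^(-x)
Applying ICs: C₁ = 3/4, C₂ = 5/4
Particular solution: y = (3/4)e^(3x) + (5/4)e^(-x)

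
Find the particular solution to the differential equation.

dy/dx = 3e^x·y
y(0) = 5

General solution: y = Ce^(3e^x)
Applying IC y(0) = 5:
Particular solution: y = 5e^(3(e^x - 1))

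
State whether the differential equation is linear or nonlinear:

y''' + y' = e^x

Linear (y and its derivatives appear to the first power only, no products of y terms)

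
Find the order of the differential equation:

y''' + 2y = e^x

The order is 3 (highest derivative is of order 3).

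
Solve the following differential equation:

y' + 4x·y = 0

Using integrating factor method:

General solution: y = Ce^(-2x^2)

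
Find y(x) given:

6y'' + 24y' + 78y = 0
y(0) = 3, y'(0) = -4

General solution: y = e^(-2x)(C₁cos(3x) + C₂sin(3x))
Complex roots r = -2 ± 3i
Applying ICs: C₁ = 3, C₂ = 2/3
Particular solution: y = e^(-2x)(3cos(3x) + (2/3)sin(3x))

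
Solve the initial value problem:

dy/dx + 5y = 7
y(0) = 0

General solution: y = 7/5 + Ce^(-5x)
Applying y(0) = 0: C = 0 - 7/5 = -7/5
Particular solution: y = 7/5 - (7/5)e^(-5x)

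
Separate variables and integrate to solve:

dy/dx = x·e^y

Separating variables and integrating:
-e^(-y) = x²/2 + C

General solution: y = -ln(C - x²/2)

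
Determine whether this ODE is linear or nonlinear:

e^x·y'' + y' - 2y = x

Linear (y and its derivatives appear to the first power only, no products of y terms)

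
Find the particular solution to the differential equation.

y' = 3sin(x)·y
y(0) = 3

General solution: y = Ce^(-3cos(x))
Applying IC y(0) = 3:
Particular solution: y = 3e^(3(1-cos(x)))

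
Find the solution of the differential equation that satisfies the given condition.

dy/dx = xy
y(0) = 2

General solution: y = Ce^(x²/2)
Applying IC y(0) = 2:
Particular solution: y = 2e^(x²/2)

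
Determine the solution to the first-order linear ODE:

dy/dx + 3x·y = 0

Using integrating factor method:

General solution: y = Ce^(-3x^2/2)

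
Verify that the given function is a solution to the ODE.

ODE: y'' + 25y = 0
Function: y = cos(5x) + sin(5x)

Verification:
y'' = -25cos(5x) - 25sin(5x)
y'' + 25y = 0 ✓

Yes, it is a solution.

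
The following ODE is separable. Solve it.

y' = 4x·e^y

Separating variables and integrating:
-e^(-y) = 2x² + C

General solution: y = -ln(C - 2x²)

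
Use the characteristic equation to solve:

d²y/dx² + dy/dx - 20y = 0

Characteristic equation: r² + r - 20 = 0
Roots: r = 4, -5 (distinct real)
General solution: y = C₁e^(4x) + C₂e^(-5x)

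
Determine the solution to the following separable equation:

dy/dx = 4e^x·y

Separating variables and integrating:
ln|y| = 4e^x + C

General solution: y = Ce^(4e^x)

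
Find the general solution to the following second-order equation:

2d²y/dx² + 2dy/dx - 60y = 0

Characteristic equation: 2r² + 2r - 60 = 0
Divide by 2: r² + r - 30 = 0
Roots: r = 5, -6 (distinct real)
General solution: y = C₁e^(5x) + C₂e^(-6x)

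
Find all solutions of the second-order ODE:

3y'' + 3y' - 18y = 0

Characteristic equation: 3r² + 3r - 18 = 0
Divide by 3: r² + r - 6 = 0
Roots: r = 2, -3 (distinct real)
General solution: y = C₁e^(2x) + C₂e^(-3x)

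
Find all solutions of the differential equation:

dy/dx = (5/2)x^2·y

Separating variables and integrating:
ln|y| = 5x^3/6 + C

General solution: y = Ce^(5x^3/6)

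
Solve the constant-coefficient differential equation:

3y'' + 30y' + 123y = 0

Characteristic equation: 3r² + 30r + 123 = 0
Divide by 3: r² + 10r + 41 = 0
Roots: r = -5 ± 4i (complex conjugates)
General solution: y = e^(-5x)(C₁cos(4x) + C₂sin(4x))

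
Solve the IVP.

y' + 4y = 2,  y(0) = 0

General solution: y = 1/2 + Ce^(-4x)
Applying y(0) = 0: C = 0 - 1/2 = -1/2
Particular solution: y = 1/2 - (1/2)e^(-4x)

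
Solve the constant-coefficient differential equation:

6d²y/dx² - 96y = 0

Characteristic equation: 6r² - 96 = 0
Divide by 6: r² - 16 = 0
Roots: r = 4, -4 (distinct real)
General solution: y = C₁e^(4x) + C₂e^(-4x)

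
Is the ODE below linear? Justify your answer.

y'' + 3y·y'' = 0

No. Nonlinear (y·y'' term)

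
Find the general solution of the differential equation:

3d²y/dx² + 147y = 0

Characteristic equation: 3r² + 147 = 0
Divide by 3: r² + 49 = 0
Roots: r = ±7i (complex conjugates)
General solution: y = C₁cos(7x) + C₂sin(7x)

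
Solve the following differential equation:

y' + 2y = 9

Using integrating factor method:

General solution: y = 9/2 + Ce^(-2x)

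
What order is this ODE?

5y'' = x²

The order is 2 (highest derivative is of order 2).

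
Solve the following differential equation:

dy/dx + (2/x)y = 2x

Using integrating factor method:

General solution: y = (1/2)x^2 + Cx^(-2)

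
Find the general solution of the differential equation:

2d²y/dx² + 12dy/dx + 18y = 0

Characteristic equation: 2r² + 12r + 18 = 0
Divide by 2: r² + 6r + 9 = 0
Factored: (r + 3)² = 0
Repeated root: r = -3
General solution: y = (C₁ + C₂x)e^(-3x)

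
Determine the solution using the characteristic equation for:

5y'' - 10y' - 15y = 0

Characteristic equation: 5r² - 10r - 15 = 0
Divide by 5: r² - 2r - 3 = 0
Roots: r = 3, -1 (distinct real)
General solution: y = C₁e^(3x) + C₂e^(-x)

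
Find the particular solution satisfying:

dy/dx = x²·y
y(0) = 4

General solution: y = Ce^(x³/3)
Applying IC y(0) = 4:
Particular solution: y = 4e^(x³/3)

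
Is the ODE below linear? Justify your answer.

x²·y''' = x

Yes. Linear (y and its derivatives appear to the first power only, no products of y terms)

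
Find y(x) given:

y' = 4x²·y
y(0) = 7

General solution: y = Ce^(4x³/3)
Applying IC y(0) = 7:
Particular solution: y = 7e^(4x³/3)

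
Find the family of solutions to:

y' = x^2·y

Separating variables and integrating:
ln|y| = x^3/3 + C

General solution: y = Ce^(x^3/3)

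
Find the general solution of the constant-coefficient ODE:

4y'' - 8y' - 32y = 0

Characteristic equation: 4r² - 8r - 32 = 0
Divide by 4: r² - 2r - 8 = 0
Roots: r = 4, -2 (distinct real)
General solution: y = C₁e^(4x) + C₂e^(-2x)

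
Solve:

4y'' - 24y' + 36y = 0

Characteristic equation: 4r² - 24r + 36 = 0
Divide by 4: r² - 6r + 9 = 0
Factored: (r - 3)² = 0
Repeated root: r = 3
General solution: y = (C₁ + C₂x)e^(3x)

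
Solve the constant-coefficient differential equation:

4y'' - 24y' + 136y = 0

Characteristic equation: 4r² - 24r + 136 = 0
Divide by 4: r² - 6r + 34 = 0
Roots: r = 3 ± 5i (complex conjugates)
General solution: y = e^(3x)(C₁cos(5x) + C₂sin(5x))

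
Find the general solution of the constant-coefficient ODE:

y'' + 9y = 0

Characteristic equation: r² + 9 = 0
Roots: r = ±3i (complex conjugates)
General solution: y = C₁cos(3x) + C₂sin(3x)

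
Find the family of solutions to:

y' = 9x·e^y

Separating variables and integrating:
-e^(-y) = 9x²/2 + C

General solution: y = -ln(C - 9x²/2)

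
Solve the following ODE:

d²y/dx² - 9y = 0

Characteristic equation: r² - 9 = 0
Roots: r = 3, -3 (distinct real)
General solution: y = C₁e^(3x) + C₂e^(-3x)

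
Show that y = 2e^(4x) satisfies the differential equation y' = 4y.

Verification:
y = 2e^(4x)
y' = 8e^(4x)
4y = 8e^(4x)
y' = 4y ✓

Yes, it is a solution.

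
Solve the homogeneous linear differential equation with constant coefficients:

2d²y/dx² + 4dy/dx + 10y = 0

Characteristic equation: 2r² + 4r + 10 = 0
Divide by 2: r² + 2r + 5 = 0
Roots: r = -1 ± 2i (complex conjugates)
General solution: y = e^(-x)(C₁cos(2x) + C₂sin(2x))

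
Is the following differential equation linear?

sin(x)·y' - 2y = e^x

Yes. Linear (y and its derivatives appear to the first power only, no products of y terms)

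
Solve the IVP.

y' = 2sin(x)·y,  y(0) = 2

General solution: y = Ce^(-2cos(x))
Applying IC y(0) = 2:
Particular solution: y = 2e^(2(1-cos(x)))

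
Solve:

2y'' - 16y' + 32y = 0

Characteristic equation: 2r² - 16r + 32 = 0
Divide by 2: r² - 8r + 16 = 0
Factored: (r - 4)² = 0
Repeated root: r = 4
General solution: y = (C₁ + C₂x)e^(4x)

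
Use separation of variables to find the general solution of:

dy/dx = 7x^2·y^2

Separating variables and integrating:
-1/y = 7x^3/3 + C

General solution: y^-1 = (-7/3)x^3 + C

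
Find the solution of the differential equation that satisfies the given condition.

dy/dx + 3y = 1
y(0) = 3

General solution: y = 1/3 + Ce^(-3x)
Applying y(0) = 3: C = 3 - 1/3 = 8/3
Particular solution: y = 1/3 + (8/3)e^(-3x)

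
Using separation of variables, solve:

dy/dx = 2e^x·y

Separating variables and integrating:
ln|y| = 2e^x + C

General solution: y = Ce^(2e^x)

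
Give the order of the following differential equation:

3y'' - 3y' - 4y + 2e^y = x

The order is 2 (highest derivative is of order 2).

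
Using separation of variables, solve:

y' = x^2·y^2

Separating variables and integrating:
-1/y = x^3/3 + C

General solution: y^-1 = (-1/3)x^3 + C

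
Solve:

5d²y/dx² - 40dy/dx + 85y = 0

Characteristic equation: 5r² - 40r + 85 = 0
Divide by 5: r² - 8r + 17 = 0
Roots: r = 4 ± i (complex conjugates)
General solution: y = e^(4x)(C₁cos(x) + C₂sin(x))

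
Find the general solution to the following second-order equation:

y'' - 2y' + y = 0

Characteristic equation: r² - 2r + 1 = 0
Factored: (r - 1)² = 0
Repeated root: r = 1
General solution: y = (C₁ + C₂x)e^x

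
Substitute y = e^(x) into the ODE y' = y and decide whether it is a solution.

Verification:
y = e^(x)
y' = e^(x)
y = e^(x)
y' = y ✓

Yes, it is a solution.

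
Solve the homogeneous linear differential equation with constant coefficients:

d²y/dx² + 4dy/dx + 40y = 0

Characteristic equation: r² + 4r + 40 = 0
Roots: r = -2 ± 6i (complex conjugates)
General solution: y = e^(-2x)(C₁cos(6x) + C₂sin(6x))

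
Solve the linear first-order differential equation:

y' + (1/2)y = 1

Using integrating factor method:

General solution: y = 2 + Ce^(-x/2)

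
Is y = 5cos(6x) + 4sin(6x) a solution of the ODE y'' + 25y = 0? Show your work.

Verification:
y'' = -180cos(6x) - 144sin(6x)
y'' + 25y ≠ 0 (frequency mismatch: got 36 instead of 25)

No, it is not a solution.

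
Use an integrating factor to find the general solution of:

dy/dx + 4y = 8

Using integrating factor method:

General solution: y = 2 + Ce^(-4x)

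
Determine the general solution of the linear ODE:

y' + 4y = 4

Using integrating factor method:

General solution: y = 1 + Ce^(-4x)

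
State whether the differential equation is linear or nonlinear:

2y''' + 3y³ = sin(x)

Nonlinear (y³ term)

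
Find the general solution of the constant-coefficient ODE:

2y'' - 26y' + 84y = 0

Characteristic equation: 2r² - 26r + 84 = 0
Divide by 2: r² - 13r + 42 = 0
Roots: r = 7, 6 (distinct real)
General solution: y = C₁e^(7x) + C₂e^(6x)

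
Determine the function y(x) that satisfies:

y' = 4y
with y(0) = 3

General solution: y = Ce^(4x)
Applying IC y(0) = 3:
Particular solution: y = 3e^(4x)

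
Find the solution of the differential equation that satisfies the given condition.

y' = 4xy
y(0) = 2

General solution: y = Ce^(2x²)
Applying IC y(0) = 2:
Particular solution: y = 2e^(2x²)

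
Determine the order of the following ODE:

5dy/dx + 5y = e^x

The order is 1 (highest derivative is of order 1).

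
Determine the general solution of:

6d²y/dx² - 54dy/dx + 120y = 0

Characteristic equation: 6r² - 54r + 120 = 0
Divide by 6: r² - 9r + 20 = 0
Roots: r = 5, 4 (distinct real)
General solution: y = C₁e^(5x) + C₂e^(4x)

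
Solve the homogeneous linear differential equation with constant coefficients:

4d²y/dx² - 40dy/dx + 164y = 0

Characteristic equation: 4r² - 40r + 164 = 0
Divide by 4: r² - 10r + 41 = 0
Roots: r = 5 ± 4i (complex conjugates)
General solution: y = e^(5x)(C₁cos(4x) + C₂sin(4x))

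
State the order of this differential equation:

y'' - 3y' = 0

The order is 2 (highest derivative is of order 2).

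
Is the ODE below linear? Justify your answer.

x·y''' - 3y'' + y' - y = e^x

Yes. Linear (y and its derivatives appear to the first power only, no products of y terms)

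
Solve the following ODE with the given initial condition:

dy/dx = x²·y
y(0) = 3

General solution: y = Ce^(x³/3)
Applying IC y(0) = 3:
Particular solution: y = 3e^(x³/3)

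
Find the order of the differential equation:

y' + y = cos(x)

The order is 1 (highest derivative is of order 1).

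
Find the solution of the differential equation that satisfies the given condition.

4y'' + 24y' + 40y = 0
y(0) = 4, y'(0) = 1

General solution: y = e^(-3x)(C₁cos(x) + C₂sin(x))
Complex roots r = -3 ± i
Applying ICs: C₁ = 4, C₂ = 13
Particular solution: y = e^(-3x)(4cos(x) + 13sin(x))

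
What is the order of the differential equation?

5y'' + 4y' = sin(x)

The order is 2 (highest derivative is of order 2).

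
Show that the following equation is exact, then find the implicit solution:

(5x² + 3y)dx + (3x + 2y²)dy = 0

Verify exactness: ∂M/∂y = ∂N/∂x ✓
Find F(x,y) such that ∂F/∂x = M, ∂F/∂y = N
Solution: 5x³/3 + 3xy + 2y³/3 = C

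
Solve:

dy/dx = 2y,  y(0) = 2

General solution: y = Ce^(2x)
Applying IC y(0) = 2:
Particular solution: y = 2e^(2x)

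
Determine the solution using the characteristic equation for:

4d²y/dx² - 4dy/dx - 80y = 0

Characteristic equation: 4r² - 4r - 80 = 0
Divide by 4: r² - r - 20 = 0
Roots: r = 5, -4 (distinct real)
General solution: y = C₁e^(5x) + C₂e^(-4x)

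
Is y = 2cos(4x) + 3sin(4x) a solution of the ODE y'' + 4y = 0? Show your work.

Verification:
y'' = -32cos(4x) - 48sin(4x)
y'' + 4y ≠ 0 (frequency mismatch: got 16 instead of 4)

No, it is not a solution.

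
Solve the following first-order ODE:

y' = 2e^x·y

Separating variables and integrating:
ln|y| = 2e^x + C

General solution: y = Ce^(2e^x)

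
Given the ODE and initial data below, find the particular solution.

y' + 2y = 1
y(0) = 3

General solution: y = 1/2 + Ce^(-2x)
Applying y(0) = 3: C = 3 - 1/2 = 5/2
Particular solution: y = 1/2 + (5/2)e^(-2x)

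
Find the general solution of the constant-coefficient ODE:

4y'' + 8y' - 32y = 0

Characteristic equation: 4r² + 8r - 32 = 0
Divide by 4: r² + 2r - 8 = 0
Roots: r = 2, -4 (distinct real)
General solution: y = C₁e^(2x) + C₂e^(-4x)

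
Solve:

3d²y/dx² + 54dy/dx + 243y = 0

Characteristic equation: 3r² + 54r + 243 = 0
Divide by 3: r² + 18r + 81 = 0
Factored: (r + 9)² = 0
Repeated root: r = -9
General solution: y = (C₁ + C₂x)e^(-9x)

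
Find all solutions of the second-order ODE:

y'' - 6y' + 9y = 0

Characteristic equation: r² - 6r + 9 = 0
Factored: (r - 3)² = 0
Repeated root: r = 3
General solution: y = (C₁ + C₂x)e^(3x)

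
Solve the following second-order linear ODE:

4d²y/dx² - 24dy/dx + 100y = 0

Characteristic equation: 4r² - 24r + 100 = 0
Divide by 4: r² - 6r + 25 = 0
Roots: r = 3 ± 4i (complex conjugates)
General solution: y = e^(3x)(C₁cos(4x) + C₂sin(4x))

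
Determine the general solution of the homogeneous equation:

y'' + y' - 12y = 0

Characteristic equation: r² + r - 12 = 0
Roots: r = 3, -4 (distinct real)
General solution: y = C₁e^(3x) + C₂e^(-4x)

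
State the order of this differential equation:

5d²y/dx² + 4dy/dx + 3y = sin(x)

The order is 2 (highest derivative is of order 2).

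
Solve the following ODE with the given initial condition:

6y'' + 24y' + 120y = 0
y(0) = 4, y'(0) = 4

General solution: y = e^(-2x)(C₁cos(4x) + C₂sin(4x))
Complex roots r = -2 ± 4i
Applying ICs: C₁ = 4, C₂ = 3
Particular solution: y = e^(-2x)(4cos(4x) + 3sin(4x))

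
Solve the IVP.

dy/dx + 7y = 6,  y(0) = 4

General solution: y = 6/7 + Ce^(-7x)
Applying y(0) = 4: C = 4 - 6/7 = 22/7
Particular solution: y = 6/7 + (22/7)e^(-7x)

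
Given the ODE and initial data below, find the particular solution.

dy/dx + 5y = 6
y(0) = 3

General solution: y = 6/5 + Ce^(-5x)
Applying y(0) = 3: C = 3 - 6/5 = 9/5
Particular solution: y = 6/5 + (9/5)e^(-5x)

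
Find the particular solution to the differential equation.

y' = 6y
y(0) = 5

General solution: y = Ce^(6x)
Applying IC y(0) = 5:
Particular solution: y = 5e^(6x)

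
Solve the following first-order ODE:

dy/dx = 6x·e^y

Separating variables and integrating:
-e^(-y) = 3x² + C

General solution: y = -ln(C - 3x²)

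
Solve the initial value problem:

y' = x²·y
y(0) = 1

General solution: y = Ce^(x³/3)
Applying IC y(0) = 1:
Particular solution: y = e^(x³/3)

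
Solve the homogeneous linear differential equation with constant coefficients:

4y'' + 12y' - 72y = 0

Characteristic equation: 4r² + 12r - 72 = 0
Divide by 4: r² + 3r - 18 = 0
Roots: r = 3, -6 (distinct real)
General solution: y = C₁e^(3x) + C₂e^(-6x)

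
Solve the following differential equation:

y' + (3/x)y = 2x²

Using integrating factor method:

General solution: y = (1/3)x^3 + Cx^(-3)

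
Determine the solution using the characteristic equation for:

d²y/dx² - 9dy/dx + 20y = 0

Characteristic equation: r² - 9r + 20 = 0
Roots: r = 5, 4 (distinct real)
General solution: y = C₁e^(5x) + C₂e^(4x)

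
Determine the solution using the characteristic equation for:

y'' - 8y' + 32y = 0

Characteristic equation: r² - 8r + 32 = 0
Roots: r = 4 ± 4i (complex conjugates)
General solution: y = e^(4x)(C₁cos(4x) + C₂sin(4x))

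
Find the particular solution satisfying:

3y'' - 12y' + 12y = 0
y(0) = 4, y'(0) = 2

General solution: y = (C₁ + C₂x)e^(2x)
Repeated root r = 2
Applying ICs: C₁ = 4, C₂ = -6
Particular solution: y = (4 - 6x)e^(2x)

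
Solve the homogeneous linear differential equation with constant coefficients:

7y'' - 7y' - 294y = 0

Characteristic equation: 7r² - 7r - 294 = 0
Divide by 7: r² - r - 42 = 0
Roots: r = 7, -6 (distinct real)
General solution: y = C₁e^(7x) + C₂e^(-6x)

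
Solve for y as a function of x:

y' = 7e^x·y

Separating variables and integrating:
ln|y| = 7e^x + C

General solution: y = Ce^(7e^x)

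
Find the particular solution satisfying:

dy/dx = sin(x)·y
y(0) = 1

General solution: y = Ce^(-cos(x))
Applying IC y(0) = 1:
Particular solution: y = e^(1-cos(x))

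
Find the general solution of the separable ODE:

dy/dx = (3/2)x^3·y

Separating variables and integrating:
ln|y| = 3x^4/8 + C

General solution: y = Ce^(3x^4/8)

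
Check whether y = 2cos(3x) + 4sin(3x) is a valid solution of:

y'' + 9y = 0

Verification:
y'' = -18cos(3x) - 36sin(3x)
y'' + 9y = 0 ✓

Yes, it is a solution.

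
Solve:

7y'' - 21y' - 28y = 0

Characteristic equation: 7r² - 21r - 28 = 0
Divide by 7: r² - 3r - 4 = 0
Roots: r = 4, -1 (distinct real)
General solution: y = C₁e^(4x) + C₂e^(-x)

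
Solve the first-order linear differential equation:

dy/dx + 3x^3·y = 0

Using integrating factor method:

General solution: y = Ce^(-3x^4/4)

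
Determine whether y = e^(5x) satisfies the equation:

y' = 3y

Verification:
y = e^(5x)
y' = 5e^(5x)
But 3y = 3e^(5x)
y' ≠ 3y — the derivative does not match

No, it is not a solution.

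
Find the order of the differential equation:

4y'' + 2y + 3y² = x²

The order is 2 (highest derivative is of order 2).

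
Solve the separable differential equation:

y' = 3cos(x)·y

Separating variables and integrating:
ln|y| = 3sin(x) + C

General solution: y = Ce^(3sin(x))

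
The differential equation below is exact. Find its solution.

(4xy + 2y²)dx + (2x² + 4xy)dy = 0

Verify exactness: ∂M/∂y = ∂N/∂x ✓
Find F(x,y) such that ∂F/∂x = M, ∂F/∂y = N
Solution: 2x²y + 2xy² = C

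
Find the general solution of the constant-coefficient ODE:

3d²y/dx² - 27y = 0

Characteristic equation: 3r² - 27 = 0
Divide by 3: r² - 9 = 0
Roots: r = 3, -3 (distinct real)
General solution: y = C₁e^(3x) + C₂e^(-3x)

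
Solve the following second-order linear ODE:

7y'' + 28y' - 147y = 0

Characteristic equation: 7r² + 28r - 147 = 0
Divide by 7: r² + 4r - 21 = 0
Roots: r = 3, -7 (distinct real)
General solution: y = C₁e^(3x) + C₂e^(-7x)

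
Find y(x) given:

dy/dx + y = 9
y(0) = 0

General solution: y = 9 + Ce^(-x)
Applying y(0) = 0: C = 0 - 9 = -9
Particular solution: y = 9 - 9e^(-x)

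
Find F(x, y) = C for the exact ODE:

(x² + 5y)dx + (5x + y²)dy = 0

Verify exactness: ∂M/∂y = ∂N/∂x ✓
Find F(x,y) such that ∂F/∂x = M, ∂F/∂y = N
Solution: x³/3 + 5xy + y³/3 = C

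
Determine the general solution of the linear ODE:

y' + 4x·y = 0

Using integrating factor method:

General solution: y = Ce^(-2x^2)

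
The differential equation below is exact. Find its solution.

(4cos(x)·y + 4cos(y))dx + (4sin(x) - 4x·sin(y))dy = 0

Verify exactness: ∂M/∂y = ∂N/∂x ✓
Find F(x,y) such that ∂F/∂x = M, ∂F/∂y = N
Solution: 4sin(x)·y + 4x·cos(y) = C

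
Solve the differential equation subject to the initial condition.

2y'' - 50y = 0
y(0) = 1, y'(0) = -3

General solution: y = C₁e^(5x) + C₂e^(-5x)
Applying ICs: C₁ = 1/5, C₂ = 4/5
Particular solution: y = (1/5)e^(5x) + (4/5)e^(-5x)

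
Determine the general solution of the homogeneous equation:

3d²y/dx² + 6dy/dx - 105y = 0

Characteristic equation: 3r² + 6r - 105 = 0
Divide by 3: r² + 2r - 35 = 0
Roots: r = 5, -7 (distinct real)
General solution: y = C₁e^(5x) + C₂e^(-7x)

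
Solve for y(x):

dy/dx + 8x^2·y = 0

Using integrating factor method:

General solution: y = Ce^(-8x^3/3)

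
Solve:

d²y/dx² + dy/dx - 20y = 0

Characteristic equation: r² + r - 20 = 0
Roots: r = 4, -5 (distinct real)
General solution: y = C₁e^(4x) + C₂e^(-5x)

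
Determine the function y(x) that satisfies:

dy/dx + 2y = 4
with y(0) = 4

General solution: y = 2 + Ce^(-2x)
Applying y(0) = 4: C = 4 - 2 = 2
Particular solution: y = 2 + 2e^(-2x)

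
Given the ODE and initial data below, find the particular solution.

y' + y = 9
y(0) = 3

General solution: y = 9 + Ce^(-x)
Applying y(0) = 3: C = 3 - 9 = -6
Particular solution: y = 9 - 6e^(-x)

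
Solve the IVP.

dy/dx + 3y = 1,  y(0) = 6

General solution: y = 1/3 + Ce^(-3x)
Applying y(0) = 6: C = 6 - 1/3 = 17/3
Particular solution: y = 1/3 + (17/3)e^(-3x)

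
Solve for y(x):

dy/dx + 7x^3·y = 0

Using integrating factor method:

General solution: y = Ce^(-7x^4/4)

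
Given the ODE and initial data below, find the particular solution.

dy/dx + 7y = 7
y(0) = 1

General solution: y = 1 + Ce^(-7x)
Applying y(0) = 1: C = 1 - 1 = 0
Particular solution: y = 1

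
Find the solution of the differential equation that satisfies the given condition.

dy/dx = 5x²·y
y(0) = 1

General solution: y = Ce^(5x³/3)
Applying IC y(0) = 1:
Particular solution: y = e^(5x³/3)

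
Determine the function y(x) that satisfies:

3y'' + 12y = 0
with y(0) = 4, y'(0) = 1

General solution: y = C₁cos(2x) + C₂sin(2x)
Complex roots r = ±2i
Applying ICs: C₁ = 4, C₂ = 1/2
Particular solution: y = 4cos(2x) + (1/2)sin(2x)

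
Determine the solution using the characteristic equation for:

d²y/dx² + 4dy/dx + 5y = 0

Characteristic equation: r² + 4r + 5 = 0
Roots: r = -2 ± i (complex conjugates)
General solution: y = e^(-2x)(C₁cos(x) + C₂sin(x))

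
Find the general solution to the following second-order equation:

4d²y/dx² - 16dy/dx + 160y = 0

Characteristic equation: 4r² - 16r + 160 = 0
Divide by 4: r² - 4r + 40 = 0
Roots: r = 2 ± 6i (complex conjugates)
General solution: y = e^(2x)(C₁cos(6x) + C₂sin(6x))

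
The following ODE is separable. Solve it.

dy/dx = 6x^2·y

Separating variables and integrating:
ln|y| = 2x^3 + C

General solution: y = Ce^(2x^3)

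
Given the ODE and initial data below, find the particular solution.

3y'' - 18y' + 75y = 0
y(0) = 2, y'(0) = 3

General solution: y = e^(3x)(C₁cos(4x) + C₂sin(4x))
Complex roots r = 3 ± 4i
Applying ICs: C₁ = 2, C₂ = -3/4
Particular solution: y = e^(3x)(2cos(4x) - (3/4)sin(4x))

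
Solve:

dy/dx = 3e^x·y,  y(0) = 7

General solution: y = Ce^(3e^x)
Applying IC y(0) = 7:
Particular solution: y = 7e^(3(e^x - 1))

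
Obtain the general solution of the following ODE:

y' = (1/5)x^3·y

Separating variables and integrating:
ln|y| = x^4/20 + C

General solution: y = Ce^(x^4/20)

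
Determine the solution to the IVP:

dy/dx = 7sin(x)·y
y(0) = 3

General solution: y = Ce^(-7cos(x))
Applying IC y(0) = 3:
Particular solution: y = 3e^(7(1-cos(x)))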